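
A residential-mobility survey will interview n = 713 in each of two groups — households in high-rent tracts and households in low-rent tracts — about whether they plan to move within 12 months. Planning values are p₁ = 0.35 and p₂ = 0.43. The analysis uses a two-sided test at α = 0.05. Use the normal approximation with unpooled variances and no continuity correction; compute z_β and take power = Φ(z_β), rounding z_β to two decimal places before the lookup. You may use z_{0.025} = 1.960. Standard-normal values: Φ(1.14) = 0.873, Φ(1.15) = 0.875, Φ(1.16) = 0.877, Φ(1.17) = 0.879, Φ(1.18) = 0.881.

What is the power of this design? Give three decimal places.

z_β = |p₁−p₂|·√(n/[p₁q₁+p₂q₂]) − z_{α/2}
    = 0.08 · √(713/0.4726) − 1.960
    = 0.08 · 38.8417 − 1.960
    = 3.1073 − 1.960 = 1.1473 → 1.15
Power = Φ(1.15) = 0.875.

Power ≈ 0.875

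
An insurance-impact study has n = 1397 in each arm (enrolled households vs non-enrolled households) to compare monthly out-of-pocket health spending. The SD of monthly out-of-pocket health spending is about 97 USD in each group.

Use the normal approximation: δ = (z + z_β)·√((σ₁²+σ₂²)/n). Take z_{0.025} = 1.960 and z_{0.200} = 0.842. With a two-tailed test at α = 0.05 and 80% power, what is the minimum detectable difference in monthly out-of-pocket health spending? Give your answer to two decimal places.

Minimum detectable difference ≈ 10.28 USD

δ = (z_{α/2} + z_β) · √((σ₁²+σ₂²)/n)
  = (1.960 + 0.842) · √(18818/1397)
  = 2.802 · √13.4703
  = 2.802 · 3.6702
  = 10.2839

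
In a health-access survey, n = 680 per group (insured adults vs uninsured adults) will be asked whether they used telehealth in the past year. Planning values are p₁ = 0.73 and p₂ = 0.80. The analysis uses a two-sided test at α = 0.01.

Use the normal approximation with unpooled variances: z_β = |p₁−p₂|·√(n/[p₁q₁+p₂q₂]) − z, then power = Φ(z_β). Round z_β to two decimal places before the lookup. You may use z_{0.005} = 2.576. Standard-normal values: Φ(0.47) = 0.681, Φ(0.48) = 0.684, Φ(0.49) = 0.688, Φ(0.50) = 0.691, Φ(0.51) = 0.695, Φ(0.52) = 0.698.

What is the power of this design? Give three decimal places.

Power ≈ 0.684

z_β = |p₁−p₂|·√(n/[p₁q₁+p₂q₂]) − z_{α/2}
    = 0.07 · √(680/0.3571) − 2.576
    = 0.07 · 43.6375 − 2.576
    = 3.0546 − 2.576 = 0.4786 → 0.48
Power = Φ(0.48) = 0.684.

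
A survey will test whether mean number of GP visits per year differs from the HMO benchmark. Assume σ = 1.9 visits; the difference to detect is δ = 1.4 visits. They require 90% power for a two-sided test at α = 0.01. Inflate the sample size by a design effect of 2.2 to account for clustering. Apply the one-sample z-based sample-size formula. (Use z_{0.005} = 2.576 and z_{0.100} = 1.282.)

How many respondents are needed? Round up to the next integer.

n = 61

n = (z_{α/2} + z_β)² · σ² / δ²
  = (2.576 + 1.282)² · 1.9² / 1.4²
  = 14.8842 · 3.61 / 1.96
  = 27.41
Design effect: 2.2 × 27.41 = 60.31.
Round up → n = 61.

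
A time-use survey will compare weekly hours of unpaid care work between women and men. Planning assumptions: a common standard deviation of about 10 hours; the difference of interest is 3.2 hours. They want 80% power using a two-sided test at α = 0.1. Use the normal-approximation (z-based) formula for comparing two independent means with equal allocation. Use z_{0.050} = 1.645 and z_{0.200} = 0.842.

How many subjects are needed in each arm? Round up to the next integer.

n = 121 per group

n = (z_{α/2} + z_β)² · (σ₁² + σ₂²) / δ²
  = (1.645 + 0.842)² · (2·10² = 200) / 3.2²
  = 6.1852 · 200 / 10.24
  = 120.80
Round up → n = 121 per group.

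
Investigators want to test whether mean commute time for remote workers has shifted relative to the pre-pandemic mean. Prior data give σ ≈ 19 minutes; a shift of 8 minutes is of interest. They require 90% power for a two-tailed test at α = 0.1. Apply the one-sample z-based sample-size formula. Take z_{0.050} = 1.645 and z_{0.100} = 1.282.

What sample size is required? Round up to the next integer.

n = 49

n = (z_{α/2} + z_β)² · σ² / δ²
  = (1.645 + 1.282)² · 19² / 8²
  = 8.5673 · 361 / 64
  = 48.33
Round up → n = 49.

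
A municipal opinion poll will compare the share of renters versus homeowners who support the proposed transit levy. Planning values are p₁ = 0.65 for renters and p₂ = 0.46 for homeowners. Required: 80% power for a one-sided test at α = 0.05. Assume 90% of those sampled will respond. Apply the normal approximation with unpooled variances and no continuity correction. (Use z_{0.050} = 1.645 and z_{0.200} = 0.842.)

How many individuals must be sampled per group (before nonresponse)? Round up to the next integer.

n = 91 per group

n = (z_α + z_β)² · [p₁(1−p₁) + p₂(1−p₂)] / (p₁ − p₂)²
  = (1.645 + 0.842)² · (0.65·0.35 + 0.46·0.54) / (0.19)²
  = (2.487)² · (0.2275 + 0.2484) / 0.0361
  = 6.1852 · 0.4759 / 0.0361
  = 81.54
Adjust for 90% response: 81.54 / 0.90 = 90.60.
Round up → n = 91 per group.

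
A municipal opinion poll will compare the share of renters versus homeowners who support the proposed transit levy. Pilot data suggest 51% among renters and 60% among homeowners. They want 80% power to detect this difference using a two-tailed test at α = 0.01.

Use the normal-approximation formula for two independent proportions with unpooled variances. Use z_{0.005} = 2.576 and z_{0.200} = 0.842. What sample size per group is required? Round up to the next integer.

n = 707 per group

n = (z_{α/2} + z_β)² · [p₁(1−p₁) + p₂(1−p₂)] / (p₁ − p₂)²
  = (2.576 + 0.842)² · (0.51·0.49 + 0.60·0.40) / (-0.09)²
  = (3.418)² · (0.2499 + 0.2400) / 0.0081
  = 11.6827 · 0.4899 / 0.0081
  = 706.59
Round up → n = 707 per group.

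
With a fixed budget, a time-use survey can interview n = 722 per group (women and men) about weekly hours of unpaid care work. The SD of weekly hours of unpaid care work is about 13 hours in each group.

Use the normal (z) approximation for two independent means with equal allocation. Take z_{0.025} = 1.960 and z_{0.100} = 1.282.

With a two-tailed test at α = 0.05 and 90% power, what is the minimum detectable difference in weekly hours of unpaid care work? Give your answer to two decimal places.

Minimum detectable difference ≈ 2.22 hours

δ = (z_{α/2} + z_β) · √((σ₁²+σ₂²)/n)
  = (1.960 + 1.282) · √(338/722)
  = 3.242 · √0.46814
  = 3.242 · 0.6842
  = 2.2182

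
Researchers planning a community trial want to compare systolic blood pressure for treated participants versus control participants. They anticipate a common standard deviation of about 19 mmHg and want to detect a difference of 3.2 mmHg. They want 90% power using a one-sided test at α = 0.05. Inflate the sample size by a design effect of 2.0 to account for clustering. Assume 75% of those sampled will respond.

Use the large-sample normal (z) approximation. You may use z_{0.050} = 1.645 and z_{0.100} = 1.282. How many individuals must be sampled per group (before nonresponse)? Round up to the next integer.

n = (z_α + z_β)² · (σ₁² + σ₂²) / δ²
  = (1.645 + 1.282)² · (2·19² = 722) / 3.2²
  = 8.5673 · 722 / 10.24
  = 604.06
Design effect: 2.0 × 604.06 = 1208.13.
Adjust for 75% response: 1208.13 / 0.75 = 1610.84.
Round up → n = 1611 per group.

n = 1611 per group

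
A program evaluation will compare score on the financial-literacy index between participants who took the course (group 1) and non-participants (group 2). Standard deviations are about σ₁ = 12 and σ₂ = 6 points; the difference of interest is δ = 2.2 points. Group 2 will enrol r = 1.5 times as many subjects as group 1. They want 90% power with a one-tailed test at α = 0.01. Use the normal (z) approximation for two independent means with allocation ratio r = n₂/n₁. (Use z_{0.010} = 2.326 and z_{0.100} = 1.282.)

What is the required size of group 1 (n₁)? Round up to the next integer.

n₁ = (z_α + z_β)² · (σ₁² + σ₂²/r) / δ²
   = (2.326 + 1.282)² · (12² + 6²/1.5) / 2.2²
   = 13.0177 · (144 + 24) / 4.84
   = 13.0177 · 168 / 4.84
   = 451.85
Round up → n₁ = 452; n₂ = r·n₁ = 1.5 × 452 = 678.

n₁ = 452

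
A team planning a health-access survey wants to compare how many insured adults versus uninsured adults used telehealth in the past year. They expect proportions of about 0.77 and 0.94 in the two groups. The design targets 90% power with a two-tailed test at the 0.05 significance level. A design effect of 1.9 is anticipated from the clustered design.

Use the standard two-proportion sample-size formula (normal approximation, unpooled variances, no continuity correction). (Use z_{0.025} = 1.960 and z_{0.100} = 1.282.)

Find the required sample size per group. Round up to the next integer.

n = (z_{α/2} + z_β)² · [p₁(1−p₁) + p₂(1−p₂)] / (p₁ − p₂)²
  = (1.960 + 1.282)² · (0.77·0.23 + 0.94·0.06) / (-0.17)²
  = (3.242)² · (0.1771 + 0.0564) / 0.0289
  = 10.5106 · 0.2335 / 0.0289
  = 84.92
Design effect: 1.9 × 84.92 = 161.35.
Round up → n = 162 per group.

n = 162 per group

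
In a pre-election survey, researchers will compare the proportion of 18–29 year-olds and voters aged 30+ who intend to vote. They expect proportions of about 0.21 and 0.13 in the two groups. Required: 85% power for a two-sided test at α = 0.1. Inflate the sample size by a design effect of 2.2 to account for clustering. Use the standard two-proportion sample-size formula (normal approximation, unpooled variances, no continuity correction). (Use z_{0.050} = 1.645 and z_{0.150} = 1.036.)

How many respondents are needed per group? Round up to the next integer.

n = (z_{α/2} + z_β)² · [p₁(1−p₁) + p₂(1−p₂)] / (p₁ − p₂)²
  = (1.645 + 1.036)² · (0.21·0.79 + 0.13·0.87) / (0.08)²
  = (2.681)² · (0.1659 + 0.1131) / 0.0064
  = 7.1878 · 0.2790 / 0.0064
  = 313.34
Design effect: 2.2 × 313.34 = 689.35.
Round up → n = 690 per group.

n = 690 per group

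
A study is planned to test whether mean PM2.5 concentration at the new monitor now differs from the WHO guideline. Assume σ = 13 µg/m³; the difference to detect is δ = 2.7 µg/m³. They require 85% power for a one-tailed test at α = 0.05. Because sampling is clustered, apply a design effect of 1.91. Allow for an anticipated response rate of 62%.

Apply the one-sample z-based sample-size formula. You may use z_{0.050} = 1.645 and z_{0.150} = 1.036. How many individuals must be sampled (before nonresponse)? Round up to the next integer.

n = (z_α + z_β)² · σ² / δ²
  = (1.645 + 1.036)² · 13² / 2.7²
  = 7.1878 · 169 / 7.29
  = 166.63
Design effect: 1.91 × 166.63 = 318.26.
Adjust for 62% response: 318.26 / 0.62 = 513.33.
Round up → n = 514.

n = 514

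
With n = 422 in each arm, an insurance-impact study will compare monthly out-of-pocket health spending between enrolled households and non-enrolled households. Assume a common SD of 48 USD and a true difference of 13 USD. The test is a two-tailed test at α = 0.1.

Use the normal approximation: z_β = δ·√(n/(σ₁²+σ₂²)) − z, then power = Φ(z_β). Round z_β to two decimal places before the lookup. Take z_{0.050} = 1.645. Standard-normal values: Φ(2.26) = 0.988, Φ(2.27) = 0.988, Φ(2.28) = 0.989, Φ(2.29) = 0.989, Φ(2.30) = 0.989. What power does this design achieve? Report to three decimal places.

Power ≈ 0.989

z_β = δ·√(n/(σ₁²+σ₂²)) − z_{α/2}
    = 13 · √(422/4608) − 1.645
    = 13 · 0.30262 − 1.645
    = 3.9341 − 1.645 = 2.2891 → 2.29
Power = Φ(2.29) = 0.989.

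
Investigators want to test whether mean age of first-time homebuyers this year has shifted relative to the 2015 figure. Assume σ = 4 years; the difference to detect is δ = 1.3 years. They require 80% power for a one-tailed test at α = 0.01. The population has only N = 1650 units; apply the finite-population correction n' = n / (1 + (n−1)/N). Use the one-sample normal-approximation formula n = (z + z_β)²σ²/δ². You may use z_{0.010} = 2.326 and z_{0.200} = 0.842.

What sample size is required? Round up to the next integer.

n = (z_α + z_β)² · σ² / δ²
  = (2.326 + 0.842)² · 4² / 1.3²
  = 10.0362 · 16 / 1.69
  = 95.02
Finite-population correction (N = 1650): 95.02 / (1 + (95.02 − 1)/1650) = 89.90.
Round up → n = 90.

n = 90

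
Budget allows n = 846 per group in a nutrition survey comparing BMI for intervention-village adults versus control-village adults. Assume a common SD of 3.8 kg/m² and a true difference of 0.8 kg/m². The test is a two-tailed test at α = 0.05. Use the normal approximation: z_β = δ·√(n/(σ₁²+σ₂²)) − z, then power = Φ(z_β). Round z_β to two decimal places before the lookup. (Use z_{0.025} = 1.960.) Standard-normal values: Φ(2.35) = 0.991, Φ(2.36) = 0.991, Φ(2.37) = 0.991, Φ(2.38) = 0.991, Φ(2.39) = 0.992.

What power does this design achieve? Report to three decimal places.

z_β = δ·√(n/(σ₁²+σ₂²)) − z_{α/2}
    = 0.8 · √(846/28.88) − 1.960
    = 0.8 · 5.41236 − 1.960
    = 4.3299 − 1.960 = 2.3699 → 2.37
Power = Φ(2.37) = 0.991.

Power ≈ 0.991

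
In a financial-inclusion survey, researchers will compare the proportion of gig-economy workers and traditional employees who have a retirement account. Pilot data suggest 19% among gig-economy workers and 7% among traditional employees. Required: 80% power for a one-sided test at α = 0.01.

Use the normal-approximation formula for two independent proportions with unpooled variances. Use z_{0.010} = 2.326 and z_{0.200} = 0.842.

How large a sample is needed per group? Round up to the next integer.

n = (z_α + z_β)² · [p₁(1−p₁) + p₂(1−p₂)] / (p₁ − p₂)²
  = (2.326 + 0.842)² · (0.19·0.81 + 0.07·0.93) / (0.12)²
  = (3.168)² · (0.1539 + 0.0651) / 0.0144
  = 10.0362 · 0.2190 / 0.0144
  = 152.63
Round up → n = 153 per group.

n = 153 per group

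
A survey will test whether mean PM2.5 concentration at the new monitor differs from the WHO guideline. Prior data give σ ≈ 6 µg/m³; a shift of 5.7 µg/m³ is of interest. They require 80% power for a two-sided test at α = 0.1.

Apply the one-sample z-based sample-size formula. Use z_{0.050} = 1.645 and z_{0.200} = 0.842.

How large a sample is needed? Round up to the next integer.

n = 7

n = (z_{α/2} + z_β)² · σ² / δ²
  = (1.645 + 0.842)² · 6² / 5.7²
  = 6.1852 · 36 / 32.49
  = 6.85
Round up → n = 7.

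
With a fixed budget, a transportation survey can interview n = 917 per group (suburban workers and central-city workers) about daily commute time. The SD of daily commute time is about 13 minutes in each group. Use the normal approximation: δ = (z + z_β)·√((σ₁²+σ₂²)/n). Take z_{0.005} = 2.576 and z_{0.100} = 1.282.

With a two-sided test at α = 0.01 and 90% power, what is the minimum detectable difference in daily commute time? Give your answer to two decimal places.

Minimum detectable difference ≈ 2.34 minutes

δ = (z_{α/2} + z_β) · √((σ₁²+σ₂²)/n)
  = (2.576 + 1.282) · √(338/917)
  = 3.858 · √0.36859
  = 3.858 · 0.6071
  = 2.3423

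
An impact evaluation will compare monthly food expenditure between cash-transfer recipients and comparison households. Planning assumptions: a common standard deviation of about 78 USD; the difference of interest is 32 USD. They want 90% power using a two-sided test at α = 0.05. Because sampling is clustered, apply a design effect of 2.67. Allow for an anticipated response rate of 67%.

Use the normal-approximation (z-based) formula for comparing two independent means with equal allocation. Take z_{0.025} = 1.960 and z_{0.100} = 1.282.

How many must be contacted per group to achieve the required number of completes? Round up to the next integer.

n = 498 per group

n = (z_{α/2} + z_β)² · (σ₁² + σ₂²) / δ²
  = (1.960 + 1.282)² · (2·78² = 12168) / 32²
  = 10.5106 · 12168 / 1024
  = 124.90
Design effect: 2.67 × 124.90 = 333.47.
Adjust for 67% response: 333.47 / 0.67 = 497.72.
Round up → n = 498 per group.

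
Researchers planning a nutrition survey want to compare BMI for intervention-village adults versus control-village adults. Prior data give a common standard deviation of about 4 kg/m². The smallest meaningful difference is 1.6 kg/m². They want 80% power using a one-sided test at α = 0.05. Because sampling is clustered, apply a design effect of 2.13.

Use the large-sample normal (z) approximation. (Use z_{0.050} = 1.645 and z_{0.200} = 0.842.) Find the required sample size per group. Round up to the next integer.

n = (z_α + z_β)² · (σ₁² + σ₂²) / δ²
  = (1.645 + 0.842)² · (2·4² = 32) / 1.6²
  = 6.1852 · 32 / 2.56
  = 77.31
Design effect: 2.13 × 77.31 = 164.68.
Round up → n = 165 per group.

n = 165 per group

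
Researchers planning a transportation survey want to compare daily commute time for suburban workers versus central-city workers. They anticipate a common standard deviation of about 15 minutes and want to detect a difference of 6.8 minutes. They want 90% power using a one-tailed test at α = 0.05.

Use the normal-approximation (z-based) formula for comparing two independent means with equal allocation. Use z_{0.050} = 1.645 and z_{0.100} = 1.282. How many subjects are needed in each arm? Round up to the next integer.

n = 84 per group

n = (z_α + z_β)² · (σ₁² + σ₂²) / δ²
  = (1.645 + 1.282)² · (2·15² = 450) / 6.8²
  = 8.5673 · 450 / 46.24
  = 83.38
Round up → n = 84 per group.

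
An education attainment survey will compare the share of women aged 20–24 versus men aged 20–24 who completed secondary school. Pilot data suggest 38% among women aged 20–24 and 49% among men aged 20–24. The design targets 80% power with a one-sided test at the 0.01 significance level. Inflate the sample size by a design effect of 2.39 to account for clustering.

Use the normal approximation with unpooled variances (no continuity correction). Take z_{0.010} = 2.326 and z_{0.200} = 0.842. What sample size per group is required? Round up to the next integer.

n = 963 per group

n = (z_α + z_β)² · [p₁(1−p₁) + p₂(1−p₂)] / (p₁ − p₂)²
  = (2.326 + 0.842)² · (0.38·0.62 + 0.49·0.51) / (-0.11)²
  = (3.168)² · (0.2356 + 0.2499) / 0.0121
  = 10.0362 · 0.4855 / 0.0121
  = 402.69
Design effect: 2.39 × 402.69 = 962.44.
Round up → n = 963 per group.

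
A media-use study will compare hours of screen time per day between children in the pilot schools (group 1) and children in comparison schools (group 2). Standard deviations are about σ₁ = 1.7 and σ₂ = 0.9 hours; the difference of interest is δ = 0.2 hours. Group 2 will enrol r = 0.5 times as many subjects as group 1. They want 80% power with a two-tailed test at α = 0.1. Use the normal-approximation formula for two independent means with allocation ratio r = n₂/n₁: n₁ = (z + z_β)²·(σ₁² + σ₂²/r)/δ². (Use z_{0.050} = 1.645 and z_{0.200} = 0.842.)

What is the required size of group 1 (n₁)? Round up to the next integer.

n₁ = 698

n₁ = (z_{α/2} + z_β)² · (σ₁² + σ₂²/r) / δ²
   = (1.645 + 0.842)² · (1.7² + 0.9²/0.5) / 0.2²
   = 6.1852 · (2.89 + 1.62) / 0.04
   = 6.1852 · 4.51 / 0.04
   = 697.38
Round up → n₁ = 698; n₂ = r·n₁ = 0.5 × 698 = 349.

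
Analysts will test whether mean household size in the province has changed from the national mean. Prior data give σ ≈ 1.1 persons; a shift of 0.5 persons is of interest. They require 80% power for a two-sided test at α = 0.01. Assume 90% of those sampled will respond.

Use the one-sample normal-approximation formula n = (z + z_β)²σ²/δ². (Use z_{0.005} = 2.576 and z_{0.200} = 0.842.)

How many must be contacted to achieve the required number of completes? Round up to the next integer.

n = (z_{α/2} + z_β)² · σ² / δ²
  = (2.576 + 0.842)² · 1.1² / 0.5²
  = 11.6827 · 1.21 / 0.25
  = 56.54
Adjust for 90% response: 56.54 / 0.90 = 62.83.
Round up → n = 63.

n = 63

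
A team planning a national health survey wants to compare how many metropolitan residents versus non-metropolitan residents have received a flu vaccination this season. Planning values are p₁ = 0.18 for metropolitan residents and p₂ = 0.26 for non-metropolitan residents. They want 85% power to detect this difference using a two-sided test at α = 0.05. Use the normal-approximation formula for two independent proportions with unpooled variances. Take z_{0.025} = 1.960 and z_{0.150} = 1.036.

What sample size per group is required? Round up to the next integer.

n = (z_{α/2} + z_β)² · [p₁(1−p₁) + p₂(1−p₂)] / (p₁ − p₂)²
  = (1.960 + 1.036)² · (0.18·0.82 + 0.26·0.74) / (-0.08)²
  = (2.996)² · (0.1476 + 0.1924) / 0.0064
  = 8.9760 · 0.3400 / 0.0064
  = 476.85
Round up → n = 477 per group.

n = 477 per group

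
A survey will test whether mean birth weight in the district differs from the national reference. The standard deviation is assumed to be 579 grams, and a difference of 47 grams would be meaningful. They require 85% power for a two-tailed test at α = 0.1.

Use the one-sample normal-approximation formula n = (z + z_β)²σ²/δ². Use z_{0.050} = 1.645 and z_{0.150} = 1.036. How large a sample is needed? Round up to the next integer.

n = 1091

n = (z_{α/2} + z_β)² · σ² / δ²
  = (1.645 + 1.036)² · 579² / 47²
  = 7.1878 · 335241 / 2209
  = 1090.82
Round up → n = 1091.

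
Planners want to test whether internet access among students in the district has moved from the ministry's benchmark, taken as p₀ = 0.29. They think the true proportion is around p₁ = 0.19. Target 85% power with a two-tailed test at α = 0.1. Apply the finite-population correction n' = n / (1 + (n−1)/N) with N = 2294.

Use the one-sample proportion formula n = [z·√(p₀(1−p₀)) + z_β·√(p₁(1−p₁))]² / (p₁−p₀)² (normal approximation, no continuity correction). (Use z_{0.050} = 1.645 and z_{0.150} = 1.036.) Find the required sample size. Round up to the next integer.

n = [z_{α/2}·√(p₀q₀) + z_β·√(p₁q₁)]² / (p₁ − p₀)²
  = [1.645·√(0.29·0.71) + 1.036·√(0.19·0.81)]² / (-0.10)²
  = [1.645·0.4538 + 1.036·0.3923]² / 0.0100
  = [1.1529]² / 0.0100
  = 132.91
Finite-population correction (N = 2294): 132.91 / (1 + (132.91 − 1)/2294) = 125.68.
Round up → n = 126.

n = 126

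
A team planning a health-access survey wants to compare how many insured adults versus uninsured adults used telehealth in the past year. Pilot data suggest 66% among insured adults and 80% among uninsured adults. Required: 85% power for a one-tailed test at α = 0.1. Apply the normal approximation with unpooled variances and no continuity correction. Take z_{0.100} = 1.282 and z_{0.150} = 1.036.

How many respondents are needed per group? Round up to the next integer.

n = (z_α + z_β)² · [p₁(1−p₁) + p₂(1−p₂)] / (p₁ − p₂)²
  = (1.282 + 1.036)² · (0.66·0.34 + 0.80·0.20) / (-0.14)²
  = (2.318)² · (0.2244 + 0.1600) / 0.0196
  = 5.3731 · 0.3844 / 0.0196
  = 105.38
Round up → n = 106 per group.

n = 106 per group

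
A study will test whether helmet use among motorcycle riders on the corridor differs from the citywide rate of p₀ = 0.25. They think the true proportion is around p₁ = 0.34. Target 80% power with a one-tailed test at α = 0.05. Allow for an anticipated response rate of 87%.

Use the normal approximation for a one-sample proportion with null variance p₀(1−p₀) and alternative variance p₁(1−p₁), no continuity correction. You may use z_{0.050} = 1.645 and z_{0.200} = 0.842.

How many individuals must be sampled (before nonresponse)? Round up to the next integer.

n = 176

n = [z_α·√(p₀q₀) + z_β·√(p₁q₁)]² / (p₁ − p₀)²
  = [1.645·√(0.25·0.75) + 0.842·√(0.34·0.66)]² / (0.09)²
  = [1.645·0.4330 + 0.842·0.4737]² / 0.0081
  = [1.1112]² / 0.0081
  = 152.43
Adjust for 87% response: 152.43 / 0.87 = 175.21.
Round up → n = 176.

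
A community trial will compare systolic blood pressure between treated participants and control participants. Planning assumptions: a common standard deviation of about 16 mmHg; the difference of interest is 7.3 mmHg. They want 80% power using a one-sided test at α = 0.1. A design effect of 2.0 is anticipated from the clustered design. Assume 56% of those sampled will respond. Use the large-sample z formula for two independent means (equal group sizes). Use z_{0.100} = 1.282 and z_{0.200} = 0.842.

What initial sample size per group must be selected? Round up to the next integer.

n = (z_α + z_β)² · (σ₁² + σ₂²) / δ²
  = (1.282 + 0.842)² · (2·16² = 512) / 7.3²
  = 4.5114 · 512 / 53.29
  = 43.34
Design effect: 2.0 × 43.34 = 86.69.
Adjust for 56% response: 86.69 / 0.56 = 154.80.
Round up → n = 155 per group.

n = 155 per group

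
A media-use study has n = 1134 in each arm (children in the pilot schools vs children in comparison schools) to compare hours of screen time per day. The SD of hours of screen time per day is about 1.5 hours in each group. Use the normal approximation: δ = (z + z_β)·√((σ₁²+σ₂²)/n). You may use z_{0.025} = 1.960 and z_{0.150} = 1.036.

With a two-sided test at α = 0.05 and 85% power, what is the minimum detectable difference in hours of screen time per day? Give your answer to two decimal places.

Minimum detectable difference ≈ 0.19 hours

δ = (z_{α/2} + z_β) · √((σ₁²+σ₂²)/n)
  = (1.960 + 1.036) · √(4.5/1134)
  = 2.996 · √0.00397
  = 2.996 · 0.0630
  = 0.1887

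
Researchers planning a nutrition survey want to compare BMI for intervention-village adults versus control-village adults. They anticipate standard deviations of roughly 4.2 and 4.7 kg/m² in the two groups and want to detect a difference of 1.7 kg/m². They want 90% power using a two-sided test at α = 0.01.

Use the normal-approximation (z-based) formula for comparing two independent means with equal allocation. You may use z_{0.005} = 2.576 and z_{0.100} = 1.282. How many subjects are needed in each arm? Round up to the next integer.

n = 205 per group

n = (z_{α/2} + z_β)² · (σ₁² + σ₂²) / δ²
  = (2.576 + 1.282)² · (4.2² + 4.7² = 39.73) / 1.7²
  = 14.8842 · 39.73 / 2.89
  = 204.62
Round up → n = 205 per group.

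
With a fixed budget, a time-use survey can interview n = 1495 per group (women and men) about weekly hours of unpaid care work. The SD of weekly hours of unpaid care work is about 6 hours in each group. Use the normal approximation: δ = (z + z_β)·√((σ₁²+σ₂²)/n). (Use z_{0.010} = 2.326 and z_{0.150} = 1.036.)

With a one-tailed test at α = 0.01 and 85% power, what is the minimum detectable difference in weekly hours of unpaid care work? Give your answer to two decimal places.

δ = (z_α + z_β) · √((σ₁²+σ₂²)/n)
  = (2.326 + 1.036) · √(72/1495)
  = 3.362 · √0.04816
  = 3.362 · 0.2195
  = 0.7378

Minimum detectable difference ≈ 0.74 hours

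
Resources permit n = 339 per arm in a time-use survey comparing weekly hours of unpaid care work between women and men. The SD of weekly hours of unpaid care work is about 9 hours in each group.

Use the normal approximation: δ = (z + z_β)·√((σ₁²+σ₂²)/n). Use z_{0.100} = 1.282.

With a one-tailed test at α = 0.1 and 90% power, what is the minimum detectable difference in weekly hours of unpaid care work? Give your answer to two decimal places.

δ = (z_α + z_β) · √((σ₁²+σ₂²)/n)
  = (1.282 + 1.282) · √(162/339)
  = 2.564 · √0.47788
  = 2.564 · 0.6913
  = 1.7725

Minimum detectable difference ≈ 1.77 hours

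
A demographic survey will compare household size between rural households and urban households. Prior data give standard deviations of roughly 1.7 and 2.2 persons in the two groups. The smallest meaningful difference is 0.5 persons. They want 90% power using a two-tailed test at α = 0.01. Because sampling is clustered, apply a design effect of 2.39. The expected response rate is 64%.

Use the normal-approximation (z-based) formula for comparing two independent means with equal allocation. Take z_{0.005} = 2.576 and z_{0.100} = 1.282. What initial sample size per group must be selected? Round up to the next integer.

n = (z_{α/2} + z_β)² · (σ₁² + σ₂²) / δ²
  = (2.576 + 1.282)² · (1.7² + 2.2² = 7.73) / 0.5²
  = 14.8842 · 7.73 / 0.25
  = 460.22
Design effect: 2.39 × 460.22 = 1099.92.
Adjust for 64% response: 1099.92 / 0.64 = 1718.63.
Round up → n = 1719 per group.

n = 1719 per group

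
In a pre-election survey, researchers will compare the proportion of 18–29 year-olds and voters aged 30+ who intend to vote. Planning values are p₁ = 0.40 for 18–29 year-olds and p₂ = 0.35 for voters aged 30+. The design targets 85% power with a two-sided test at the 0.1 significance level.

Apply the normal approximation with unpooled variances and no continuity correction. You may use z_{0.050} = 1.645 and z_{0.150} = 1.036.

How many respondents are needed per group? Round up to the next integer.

n = 1345 per group

n = (z_{α/2} + z_β)² · [p₁(1−p₁) + p₂(1−p₂)] / (p₁ − p₂)²
  = (1.645 + 1.036)² · (0.40·0.60 + 0.35·0.65) / (0.05)²
  = (2.681)² · (0.2400 + 0.2275) / 0.0025
  = 7.1878 · 0.4675 / 0.0025
  = 1344.11
Round up → n = 1345 per group.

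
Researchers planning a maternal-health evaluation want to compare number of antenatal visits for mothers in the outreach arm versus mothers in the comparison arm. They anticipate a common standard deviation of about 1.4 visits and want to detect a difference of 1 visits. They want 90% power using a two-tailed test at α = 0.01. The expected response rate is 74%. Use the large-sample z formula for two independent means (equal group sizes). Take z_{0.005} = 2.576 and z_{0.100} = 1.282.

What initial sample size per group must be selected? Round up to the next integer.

n = (z_{α/2} + z_β)² · (σ₁² + σ₂²) / δ²
  = (2.576 + 1.282)² · (2·1.4² = 3.92) / 1²
  = 14.8842 · 3.92 / 1
  = 58.35
Adjust for 74% response: 58.35 / 0.74 = 78.85.
Round up → n = 79 per group.

n = 79 per group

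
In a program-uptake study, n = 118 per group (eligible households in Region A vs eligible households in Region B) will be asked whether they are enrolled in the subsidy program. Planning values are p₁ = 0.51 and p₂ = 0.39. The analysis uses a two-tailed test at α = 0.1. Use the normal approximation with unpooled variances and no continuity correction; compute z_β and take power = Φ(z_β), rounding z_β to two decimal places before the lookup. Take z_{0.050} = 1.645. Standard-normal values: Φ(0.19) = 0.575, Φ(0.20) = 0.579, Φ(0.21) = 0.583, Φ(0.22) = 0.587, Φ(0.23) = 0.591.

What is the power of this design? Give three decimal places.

z_β = |p₁−p₂|·√(n/[p₁q₁+p₂q₂]) − z_{α/2}
    = 0.12 · √(118/0.4878) − 1.645
    = 0.12 · 15.5532 − 1.645
    = 1.8664 − 1.645 = 0.2214 → 0.22
Power = Φ(0.22) = 0.587.

Power ≈ 0.587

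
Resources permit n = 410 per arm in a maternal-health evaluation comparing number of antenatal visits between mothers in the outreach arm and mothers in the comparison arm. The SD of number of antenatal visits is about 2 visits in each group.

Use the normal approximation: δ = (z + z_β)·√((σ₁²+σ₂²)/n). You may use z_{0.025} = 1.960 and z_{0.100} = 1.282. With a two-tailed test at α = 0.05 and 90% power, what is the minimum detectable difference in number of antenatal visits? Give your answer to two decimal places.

Minimum detectable difference ≈ 0.45 visits

δ = (z_{α/2} + z_β) · √((σ₁²+σ₂²)/n)
  = (1.960 + 1.282) · √(8/410)
  = 3.242 · √0.01951
  = 3.242 · 0.1397
  = 0.4529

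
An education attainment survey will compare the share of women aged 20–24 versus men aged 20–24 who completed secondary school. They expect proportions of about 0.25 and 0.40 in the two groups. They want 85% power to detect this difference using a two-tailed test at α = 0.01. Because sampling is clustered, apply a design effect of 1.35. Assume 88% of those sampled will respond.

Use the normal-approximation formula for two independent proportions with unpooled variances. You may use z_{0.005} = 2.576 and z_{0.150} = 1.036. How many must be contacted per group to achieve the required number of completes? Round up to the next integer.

n = (z_{α/2} + z_β)² · [p₁(1−p₁) + p₂(1−p₂)] / (p₁ − p₂)²
  = (2.576 + 1.036)² · (0.25·0.75 + 0.40·0.60) / (-0.15)²
  = (3.612)² · (0.1875 + 0.2400) / 0.0225
  = 13.0465 · 0.4275 / 0.0225
  = 247.88
Design effect: 1.35 × 247.88 = 334.64.
Adjust for 88% response: 334.64 / 0.88 = 380.28.
Round up → n = 381 per group.

n = 381 per group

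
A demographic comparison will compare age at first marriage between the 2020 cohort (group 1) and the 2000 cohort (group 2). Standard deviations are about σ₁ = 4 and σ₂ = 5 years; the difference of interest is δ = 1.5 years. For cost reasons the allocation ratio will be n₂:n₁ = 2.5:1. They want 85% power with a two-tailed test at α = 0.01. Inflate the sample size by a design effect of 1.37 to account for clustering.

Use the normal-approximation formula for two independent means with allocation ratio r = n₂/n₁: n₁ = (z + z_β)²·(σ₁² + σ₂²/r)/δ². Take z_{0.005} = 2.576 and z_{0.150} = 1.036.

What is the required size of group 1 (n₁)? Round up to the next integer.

n₁ = 207

n₁ = (z_{α/2} + z_β)² · (σ₁² + σ₂²/r) / δ²
   = (2.576 + 1.036)² · (4² + 5²/2.5) / 1.5²
   = 13.0465 · (16 + 10) / 2.25
   = 13.0465 · 26 / 2.25
   = 150.76
Design effect: 1.37 × 150.76 = 206.54.
Round up → n₁ = 207; n₂ = r·n₁ = 2.5 × 207 = 518.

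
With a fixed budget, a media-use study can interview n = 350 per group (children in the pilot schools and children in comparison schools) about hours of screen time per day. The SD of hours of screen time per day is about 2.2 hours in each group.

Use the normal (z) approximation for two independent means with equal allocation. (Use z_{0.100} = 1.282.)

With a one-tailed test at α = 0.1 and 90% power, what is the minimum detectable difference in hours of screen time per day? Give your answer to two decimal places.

Minimum detectable difference ≈ 0.43 hours

δ = (z_α + z_β) · √((σ₁²+σ₂²)/n)
  = (1.282 + 1.282) · √(9.68/350)
  = 2.564 · √0.02766
  = 2.564 · 0.1663
  = 0.4264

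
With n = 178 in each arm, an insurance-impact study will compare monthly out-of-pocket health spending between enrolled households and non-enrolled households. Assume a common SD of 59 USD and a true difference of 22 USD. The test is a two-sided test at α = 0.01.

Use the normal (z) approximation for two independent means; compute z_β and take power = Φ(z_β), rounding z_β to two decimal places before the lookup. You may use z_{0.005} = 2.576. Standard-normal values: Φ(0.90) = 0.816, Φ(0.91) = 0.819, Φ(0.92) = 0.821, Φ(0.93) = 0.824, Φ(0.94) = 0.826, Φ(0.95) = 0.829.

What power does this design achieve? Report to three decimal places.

z_β = δ·√(n/(σ₁²+σ₂²)) − z_{α/2}
    = 22 · √(178/6962) − 2.576
    = 22 · 0.15990 − 2.576
    = 3.5178 − 2.576 = 0.9418 → 0.94
Power = Φ(0.94) = 0.826.

Power ≈ 0.826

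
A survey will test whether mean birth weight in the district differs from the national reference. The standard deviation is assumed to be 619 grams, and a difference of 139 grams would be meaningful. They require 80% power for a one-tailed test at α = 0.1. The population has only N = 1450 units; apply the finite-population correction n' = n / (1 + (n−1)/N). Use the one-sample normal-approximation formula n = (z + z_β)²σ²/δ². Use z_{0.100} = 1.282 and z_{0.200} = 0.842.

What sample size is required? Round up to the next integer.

n = (z_α + z_β)² · σ² / δ²
  = (1.282 + 0.842)² · 619² / 139²
  = 4.5114 · 383161 / 19321
  = 89.47
Finite-population correction (N = 1450): 89.47 / (1 + (89.47 − 1)/1450) = 84.32.
Round up → n = 85.

n = 85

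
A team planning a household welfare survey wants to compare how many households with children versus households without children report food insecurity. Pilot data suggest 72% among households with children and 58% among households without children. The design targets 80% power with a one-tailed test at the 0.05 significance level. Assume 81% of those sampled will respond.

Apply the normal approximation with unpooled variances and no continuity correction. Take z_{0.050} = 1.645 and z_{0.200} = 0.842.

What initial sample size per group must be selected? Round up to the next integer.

n = (z_α + z_β)² · [p₁(1−p₁) + p₂(1−p₂)] / (p₁ − p₂)²
  = (1.645 + 0.842)² · (0.72·0.28 + 0.58·0.42) / (0.14)²
  = (2.487)² · (0.2016 + 0.2436) / 0.0196
  = 6.1852 · 0.4452 / 0.0196
  = 140.49
Adjust for 81% response: 140.49 / 0.81 = 173.45.
Round up → n = 174 per group.

n = 174 per group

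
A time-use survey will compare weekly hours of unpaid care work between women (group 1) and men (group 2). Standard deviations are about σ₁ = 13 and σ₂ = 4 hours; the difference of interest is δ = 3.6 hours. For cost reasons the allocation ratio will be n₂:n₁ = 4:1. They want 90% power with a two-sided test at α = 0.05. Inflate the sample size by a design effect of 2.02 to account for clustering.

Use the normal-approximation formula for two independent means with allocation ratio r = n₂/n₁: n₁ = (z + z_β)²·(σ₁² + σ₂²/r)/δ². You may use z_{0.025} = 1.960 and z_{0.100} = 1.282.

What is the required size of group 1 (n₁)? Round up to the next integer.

n₁ = 284

n₁ = (z_{α/2} + z_β)² · (σ₁² + σ₂²/r) / δ²
   = (1.960 + 1.282)² · (13² + 4²/4) / 3.6²
   = 10.5106 · (169 + 4) / 12.96
   = 10.5106 · 173 / 12.96
   = 140.30
Design effect: 2.02 × 140.30 = 283.41.
Round up → n₁ = 284; n₂ = r·n₁ = 4 × 284 = 1136.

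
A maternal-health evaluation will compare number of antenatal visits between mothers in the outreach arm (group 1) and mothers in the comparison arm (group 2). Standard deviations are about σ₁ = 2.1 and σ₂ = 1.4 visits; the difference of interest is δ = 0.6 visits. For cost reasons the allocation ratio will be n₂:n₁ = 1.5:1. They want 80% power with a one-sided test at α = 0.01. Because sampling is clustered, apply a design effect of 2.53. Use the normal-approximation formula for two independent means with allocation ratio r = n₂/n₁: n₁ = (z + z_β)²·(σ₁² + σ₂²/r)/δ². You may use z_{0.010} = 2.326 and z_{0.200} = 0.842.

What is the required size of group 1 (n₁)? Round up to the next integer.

n₁ = (z_α + z_β)² · (σ₁² + σ₂²/r) / δ²
   = (2.326 + 0.842)² · (2.1² + 1.4²/1.5) / 0.6²
   = 10.0362 · (4.41 + 1.3067) / 0.36
   = 10.0362 · 5.7167 / 0.36
   = 159.37
Design effect: 2.53 × 159.37 = 403.21.
Round up → n₁ = 404; n₂ = r·n₁ = 1.5 × 404 = 606.

n₁ = 404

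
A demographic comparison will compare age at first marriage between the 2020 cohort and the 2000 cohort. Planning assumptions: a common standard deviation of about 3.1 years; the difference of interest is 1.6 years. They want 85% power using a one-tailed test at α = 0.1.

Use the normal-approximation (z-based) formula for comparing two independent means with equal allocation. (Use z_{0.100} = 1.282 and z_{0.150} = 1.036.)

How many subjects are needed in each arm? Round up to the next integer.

n = 41 per group

n = (z_α + z_β)² · (σ₁² + σ₂²) / δ²
  = (1.282 + 1.036)² · (2·3.1² = 19.22) / 1.6²
  = 5.3731 · 19.22 / 2.56
  = 40.34
Round up → n = 41 per group.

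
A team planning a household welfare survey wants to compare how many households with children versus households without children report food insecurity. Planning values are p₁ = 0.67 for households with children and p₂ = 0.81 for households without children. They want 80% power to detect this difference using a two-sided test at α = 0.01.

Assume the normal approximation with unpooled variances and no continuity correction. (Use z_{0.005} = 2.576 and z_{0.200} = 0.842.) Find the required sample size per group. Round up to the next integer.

n = 224 per group

n = (z_{α/2} + z_β)² · [p₁(1−p₁) + p₂(1−p₂)] / (p₁ − p₂)²
  = (2.576 + 0.842)² · (0.67·0.33 + 0.81·0.19) / (-0.14)²
  = (3.418)² · (0.2211 + 0.1539) / 0.0196
  = 11.6827 · 0.3750 / 0.0196
  = 223.52
Round up → n = 224 per group.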